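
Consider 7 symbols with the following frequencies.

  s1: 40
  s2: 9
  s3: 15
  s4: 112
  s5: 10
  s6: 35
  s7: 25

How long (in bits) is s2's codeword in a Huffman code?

Build the tree from the bottom:
combine s2(9), s5(10) → 19
combine s3(15), 19 → 34
combine s7(25), 34 → 59
combine s6(35), s1(40) → 75
combine 59, 75 → 134
combine s4(112), 134 → 246
s2's leaf is at depth 5, giving a 5-bit codeword.

5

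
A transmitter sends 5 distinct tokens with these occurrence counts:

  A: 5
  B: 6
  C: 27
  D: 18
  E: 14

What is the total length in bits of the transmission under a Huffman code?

149

Merge the two smallest weights repeatedly:
merge A(5) and B(6): 11
merge 11 and E(14): 25
merge D(18) and 25: 43
merge C(27) and 43: 70
Each symbol's bit-cost is frequency × depth; summing gives 149 bits (equivalently 11 + 25 + 43 + 70).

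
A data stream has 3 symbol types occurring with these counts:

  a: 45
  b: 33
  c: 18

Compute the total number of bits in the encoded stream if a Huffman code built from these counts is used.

Greedily combine the two least-frequent nodes:
c(18) + b(33) → 51
a(45) + 51 → 96
The encoded length is the sum of every internal node's weight: 51 + 96 = 147 bits.

147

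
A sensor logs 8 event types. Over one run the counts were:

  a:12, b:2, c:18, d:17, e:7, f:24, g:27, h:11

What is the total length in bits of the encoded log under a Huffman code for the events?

Build the Huffman tree bottom-up:
merge b(2) and e(7): 9
merge 9 and h(11): 20
merge a(12) and d(17): 29
merge c(18) and 20: 38
merge f(24) and g(27): 51
merge 29 and 38: 67
merge 51 and 67: 118
Total encoded bits = sum of merged weights = 9 + 20 + 29 + 38 + 51 + 67 + 118 = 332.

332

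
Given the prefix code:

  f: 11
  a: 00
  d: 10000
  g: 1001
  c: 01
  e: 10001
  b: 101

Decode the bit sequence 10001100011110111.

Read left to right; each codeword is recognised as soon as it completes (prefix code):
  10001→e | 10001→e | 11→f | 101→b | 11→f
Decoded message: eefbf

eefbf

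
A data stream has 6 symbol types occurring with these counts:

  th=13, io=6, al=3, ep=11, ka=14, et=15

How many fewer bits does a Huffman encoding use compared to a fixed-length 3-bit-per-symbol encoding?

33

Fixed-length: 3 bits × 62 symbols = 186 bits.
Huffman merges:
merge al(3) and io(6): 9
merge 9 and ep(11): 20
merge th(13) and ka(14): 27
merge et(15) and 20: 35
merge 27 and 35: 62
Huffman total = 9 + 20 + 27 + 35 + 62 = 153 bits.
Saving = 186 − 153 = 33 bits.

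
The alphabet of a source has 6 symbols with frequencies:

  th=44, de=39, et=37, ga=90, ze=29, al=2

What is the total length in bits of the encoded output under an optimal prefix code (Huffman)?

Build the Huffman tree bottom-up:
combine al(2), ze(29) → 31
combine 31, et(37) → 68
combine de(39), th(44) → 83
combine 68, 83 → 151
combine ga(90), 151 → 241
Total encoded bits = sum of merged weights = 31 + 68 + 83 + 151 + 241 = 574.

574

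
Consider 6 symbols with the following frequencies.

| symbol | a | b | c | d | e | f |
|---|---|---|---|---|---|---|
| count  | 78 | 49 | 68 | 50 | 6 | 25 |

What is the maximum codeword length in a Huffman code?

4

Merge the two lowest-weight nodes at each step:
combine e(6), f(25) → 31
combine 31, b(49) → 80
combine d(50), c(68) → 118
combine a(78), 80 → 158
combine 118, 158 → 276
The rarest symbols sit at the bottom; the longest codeword is 4 bits.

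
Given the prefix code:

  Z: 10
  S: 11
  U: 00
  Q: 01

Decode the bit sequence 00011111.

UQSS

Read left to right; each codeword is recognised as soon as it completes (prefix code):
  00→U | 01→Q | 11→S | 11→S
Decoded message: UQSS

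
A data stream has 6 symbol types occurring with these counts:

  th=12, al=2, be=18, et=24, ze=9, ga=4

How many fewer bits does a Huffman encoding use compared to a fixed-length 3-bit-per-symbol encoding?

48

Fixed-length: 3 bits × 69 symbols = 207 bits.
Huffman merges:
combine al(2), ga(4) → 6
combine 6, ze(9) → 15
combine th(12), 15 → 27
combine be(18), et(24) → 42
combine 27, 42 → 69
Huffman total = 6 + 15 + 27 + 42 + 69 = 159 bits.
Saving = 207 − 159 = 48 bits.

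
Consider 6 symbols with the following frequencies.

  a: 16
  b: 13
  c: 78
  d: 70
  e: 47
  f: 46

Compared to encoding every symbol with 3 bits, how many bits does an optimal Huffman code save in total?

166

Fixed-length: 3 bits × 270 symbols = 810 bits.
Huffman merges:
b(13) + a(16) → 29
29 + f(46) → 75
e(47) + d(70) → 117
75 + c(78) → 153
117 + 153 → 270
Huffman total = 29 + 75 + 117 + 153 + 270 = 644 bits.
Saving = 810 − 644 = 166 bits.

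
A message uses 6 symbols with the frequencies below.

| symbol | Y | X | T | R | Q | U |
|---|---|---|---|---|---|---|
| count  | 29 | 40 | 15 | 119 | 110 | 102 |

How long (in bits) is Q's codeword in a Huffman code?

2

Repeatedly merge the two smallest:
merge T(15) and Y(29): 44
merge X(40) and 44: 84
merge 84 and U(102): 186
merge Q(110) and R(119): 229
merge 186 and 229: 415
Q's leaf is at depth 2, giving a 2-bit codeword.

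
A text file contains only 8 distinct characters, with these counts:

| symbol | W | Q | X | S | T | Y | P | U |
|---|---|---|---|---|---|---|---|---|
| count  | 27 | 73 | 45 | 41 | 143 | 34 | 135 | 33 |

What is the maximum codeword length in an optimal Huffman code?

Merge the two lowest-weight nodes at each step:
combine W(27), U(33) → 60
combine Y(34), S(41) → 75
combine X(45), 60 → 105
combine Q(73), 75 → 148
combine 105, P(135) → 240
combine T(143), 148 → 291
combine 240, 291 → 531
The first pair merged (W, U) ends up deepest, at depth 4.

4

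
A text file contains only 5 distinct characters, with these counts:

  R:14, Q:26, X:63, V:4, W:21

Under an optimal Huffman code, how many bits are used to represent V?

4

Build the tree from the bottom:
merge V(4) and R(14): 18
merge 18 and W(21): 39
merge Q(26) and 39: 65
merge X(63) and 65: 128
The subtree containing V is merged 4 times, so code length = 4.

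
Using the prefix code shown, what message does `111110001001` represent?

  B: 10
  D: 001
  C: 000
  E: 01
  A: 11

Read left to right; each codeword is recognised as soon as it completes (prefix code):
  11→A | 11→A | 10→B | 001→D | 001→D
Decoded message: AABDD

AABDD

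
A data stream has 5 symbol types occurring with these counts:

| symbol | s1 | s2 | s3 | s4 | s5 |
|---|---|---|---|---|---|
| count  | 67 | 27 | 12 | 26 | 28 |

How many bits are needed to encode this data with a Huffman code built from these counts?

346

Build the Huffman tree bottom-up:
combine s3(12), s4(26) → 38
combine s2(27), s5(28) → 55
combine 38, 55 → 93
combine s1(67), 93 → 160
Each symbol's bit-cost is frequency × depth; summing gives 346 bits (equivalently 38 + 55 + 93 + 160).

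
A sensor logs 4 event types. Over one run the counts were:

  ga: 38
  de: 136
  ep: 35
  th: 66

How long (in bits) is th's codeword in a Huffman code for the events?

Repeatedly merge the two smallest:
ep(35) + ga(38) → 73
th(66) + 73 → 139
de(136) + 139 → 275
The subtree containing th is merged 2 times, so code length = 2.

2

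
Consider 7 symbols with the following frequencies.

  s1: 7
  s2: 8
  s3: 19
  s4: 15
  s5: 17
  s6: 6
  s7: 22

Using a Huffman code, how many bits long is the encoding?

Merge the two smallest weights repeatedly:
merge s6(6) and s1(7): 13
merge s2(8) and 13: 21
merge s4(15) and s5(17): 32
merge s3(19) and 21: 40
merge s7(22) and 32: 54
merge 40 and 54: 94
Total encoded bits = sum of merged weights = 13 + 21 + 32 + 40 + 54 + 94 = 254.

254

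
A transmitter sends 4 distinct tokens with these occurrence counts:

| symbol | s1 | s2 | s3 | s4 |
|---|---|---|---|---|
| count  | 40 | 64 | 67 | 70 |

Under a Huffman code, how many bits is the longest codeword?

Merge the two lowest-weight nodes at each step:
merge s1(40) and s2(64): 104
merge s3(67) and s4(70): 137
merge 104 and 137: 241
The first pair merged (s1, s2) ends up deepest, at depth 2.

2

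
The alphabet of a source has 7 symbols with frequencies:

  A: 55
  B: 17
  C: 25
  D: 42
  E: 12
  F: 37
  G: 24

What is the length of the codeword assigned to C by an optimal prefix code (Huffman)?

3

Repeatedly merge the two smallest:
E(12) + B(17) → 29
G(24) + C(25) → 49
29 + F(37) → 66
D(42) + 49 → 91
A(55) + 66 → 121
91 + 121 → 212
C's leaf is at depth 3, giving a 3-bit codeword.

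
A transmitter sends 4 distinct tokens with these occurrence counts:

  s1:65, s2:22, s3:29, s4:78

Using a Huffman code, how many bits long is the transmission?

Greedily combine the two least-frequent nodes:
s2(22) + s3(29) → 51
51 + s1(65) → 116
s4(78) + 116 → 194
Total encoded bits = sum of merged weights = 51 + 116 + 194 = 361.

361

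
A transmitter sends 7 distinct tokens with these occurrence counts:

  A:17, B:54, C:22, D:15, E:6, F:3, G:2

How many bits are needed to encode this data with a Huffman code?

265

Build the Huffman tree bottom-up:
combine G(2), F(3) → 5
combine 5, E(6) → 11
combine 11, D(15) → 26
combine A(17), C(22) → 39
combine 26, 39 → 65
combine B(54), 65 → 119
Each symbol's bit-cost is frequency × depth; summing gives 265 bits (equivalently 5 + 11 + 26 + 39 + 65 + 119).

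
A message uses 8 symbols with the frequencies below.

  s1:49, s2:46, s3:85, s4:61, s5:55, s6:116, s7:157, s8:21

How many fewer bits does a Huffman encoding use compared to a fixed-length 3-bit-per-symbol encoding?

Fixed-length: 3 bits × 590 symbols = 1770 bits.
Huffman merges:
combine s8(21), s2(46) → 67
combine s1(49), s5(55) → 104
combine s4(61), 67 → 128
combine s3(85), 104 → 189
combine s6(116), 128 → 244
combine s7(157), 189 → 346
combine 244, 346 → 590
Huffman total = 67 + 104 + 128 + 189 + 244 + 346 + 590 = 1668 bits.
Saving = 1770 − 1668 = 102 bits.

102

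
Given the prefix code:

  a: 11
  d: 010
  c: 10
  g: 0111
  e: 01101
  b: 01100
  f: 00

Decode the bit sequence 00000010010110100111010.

Read left to right; each codeword is recognised as soon as it completes (prefix code):
  00→f | 00→f | 00→f | 10→c | 010→d | 11→a | 010→d | 0111→g | 010→d
Decoded message: fffcdadgd

fffcdadgd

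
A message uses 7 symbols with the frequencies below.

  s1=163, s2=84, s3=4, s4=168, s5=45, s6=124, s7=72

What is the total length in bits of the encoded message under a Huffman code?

1695

Greedily combine the two least-frequent nodes:
merge s3(4) and s5(45): 49
merge 49 and s7(72): 121
merge s2(84) and 121: 205
merge s6(124) and s1(163): 287
merge s4(168) and 205: 373
merge 287 and 373: 660
Total encoded bits = sum of merged weights = 49 + 121 + 205 + 287 + 373 + 660 = 1695.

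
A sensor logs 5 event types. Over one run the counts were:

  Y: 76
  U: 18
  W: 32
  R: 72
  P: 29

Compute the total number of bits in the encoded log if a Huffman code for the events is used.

Greedily combine the two least-frequent nodes:
merge U(18) and P(29): 47
merge W(32) and 47: 79
merge R(72) and Y(76): 148
merge 79 and 148: 227
Total encoded bits = sum of merged weights = 47 + 79 + 148 + 227 = 501.

501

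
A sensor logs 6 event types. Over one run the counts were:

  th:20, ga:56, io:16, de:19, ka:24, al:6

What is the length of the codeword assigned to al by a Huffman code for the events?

Build the tree from the bottom:
al(6) + io(16) → 22
de(19) + th(20) → 39
22 + ka(24) → 46
39 + 46 → 85
ga(56) + 85 → 141
The subtree containing al is merged 4 times, so code length = 4.

4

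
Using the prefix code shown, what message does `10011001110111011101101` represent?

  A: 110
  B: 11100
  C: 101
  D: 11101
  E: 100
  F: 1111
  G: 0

Read left to right; each codeword is recognised as soon as it completes (prefix code):
  100→E | 110→A | 0→G | 11101→D | 110→A | 11101→D | 101→C
Decoded message: EAGDADC

EAGDADC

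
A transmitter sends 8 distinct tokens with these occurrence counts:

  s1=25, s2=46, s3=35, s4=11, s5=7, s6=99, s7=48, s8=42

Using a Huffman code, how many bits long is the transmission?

853

Build the Huffman tree bottom-up:
s5(7) + s4(11) → 18
18 + s1(25) → 43
s3(35) + s8(42) → 77
43 + s2(46) → 89
s7(48) + 77 → 125
89 + s6(99) → 188
125 + 188 → 313
The encoded length is the sum of every internal node's weight: 18 + 43 + 77 + 89 + 125 + 188 + 313 = 853 bits.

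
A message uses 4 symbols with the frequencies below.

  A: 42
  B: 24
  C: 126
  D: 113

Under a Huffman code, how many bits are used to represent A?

3

Repeatedly merge the two smallest:
B(24) + A(42) → 66
66 + D(113) → 179
C(126) + 179 → 305
A sits 3 levels below the root, so its codeword is 3 bits.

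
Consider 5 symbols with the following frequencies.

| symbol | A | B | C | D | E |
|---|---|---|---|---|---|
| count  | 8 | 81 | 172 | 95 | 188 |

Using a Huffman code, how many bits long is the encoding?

Build the Huffman tree bottom-up:
merge A(8) and B(81): 89
merge 89 and D(95): 184
merge C(172) and 184: 356
merge E(188) and 356: 544
The encoded length is the sum of every internal node's weight: 89 + 184 + 356 + 544 = 1173 bits.

1173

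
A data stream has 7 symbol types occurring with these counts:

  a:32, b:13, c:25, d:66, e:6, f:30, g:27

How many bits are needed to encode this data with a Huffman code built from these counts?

Merge the two smallest weights repeatedly:
e(6) + b(13) → 19
19 + c(25) → 44
g(27) + f(30) → 57
a(32) + 44 → 76
57 + d(66) → 123
76 + 123 → 199
The encoded length is the sum of every internal node's weight: 19 + 44 + 57 + 76 + 123 + 199 = 518 bits.

518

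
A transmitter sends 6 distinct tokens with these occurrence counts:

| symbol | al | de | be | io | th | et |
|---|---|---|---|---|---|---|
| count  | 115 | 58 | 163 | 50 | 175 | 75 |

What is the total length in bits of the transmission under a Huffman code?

1563

Greedily combine the two least-frequent nodes:
combine io(50), de(58) → 108
combine et(75), 108 → 183
combine al(115), be(163) → 278
combine th(175), 183 → 358
combine 278, 358 → 636
Each symbol's bit-cost is frequency × depth; summing gives 1563 bits (equivalently 108 + 183 + 278 + 358 + 636).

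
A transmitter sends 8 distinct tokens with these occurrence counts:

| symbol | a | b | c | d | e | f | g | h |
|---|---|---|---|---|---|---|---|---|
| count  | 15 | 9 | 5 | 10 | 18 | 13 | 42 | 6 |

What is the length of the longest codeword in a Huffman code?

4

Merge the two lowest-weight nodes at each step:
combine c(5), h(6) → 11
combine b(9), d(10) → 19
combine 11, f(13) → 24
combine a(15), e(18) → 33
combine 19, 24 → 43
combine 33, g(42) → 75
combine 43, 75 → 118
Maximum depth reached is 4.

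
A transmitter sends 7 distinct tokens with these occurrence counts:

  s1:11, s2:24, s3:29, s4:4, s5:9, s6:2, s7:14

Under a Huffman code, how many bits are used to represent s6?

Build the tree from the bottom:
s6(2) + s4(4) → 6
6 + s5(9) → 15
s1(11) + s7(14) → 25
15 + s2(24) → 39
25 + s3(29) → 54
39 + 54 → 93
The subtree containing s6 is merged 4 times, so code length = 4.

4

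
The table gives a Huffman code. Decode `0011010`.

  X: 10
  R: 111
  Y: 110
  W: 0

Read left to right; each codeword is recognised as soon as it completes (prefix code):
  0→W | 0→W | 110→Y | 10→X
Decoded message: WWYX

WWYX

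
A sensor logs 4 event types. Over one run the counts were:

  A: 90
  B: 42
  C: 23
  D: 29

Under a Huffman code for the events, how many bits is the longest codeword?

Merge the two lowest-weight nodes at each step:
C(23) + D(29) → 52
B(42) + 52 → 94
A(90) + 94 → 184
The rarest symbols sit at the bottom; the longest codeword is 3 bits.

3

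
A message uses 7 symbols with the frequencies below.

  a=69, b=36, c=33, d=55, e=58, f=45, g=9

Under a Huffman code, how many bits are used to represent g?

4

Repeatedly merge the two smallest:
combine g(9), c(33) → 42
combine b(36), 42 → 78
combine f(45), d(55) → 100
combine e(58), a(69) → 127
combine 78, 100 → 178
combine 127, 178 → 305
g's leaf is at depth 4, giving a 4-bit codeword.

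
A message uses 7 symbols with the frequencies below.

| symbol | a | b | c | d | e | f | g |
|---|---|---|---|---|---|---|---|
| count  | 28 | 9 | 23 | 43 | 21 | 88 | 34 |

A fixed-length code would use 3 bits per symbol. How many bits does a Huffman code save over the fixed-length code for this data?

Fixed-length: 3 bits × 246 symbols = 738 bits.
Huffman merges:
combine b(9), e(21) → 30
combine c(23), a(28) → 51
combine 30, g(34) → 64
combine d(43), 51 → 94
combine 64, f(88) → 152
combine 94, 152 → 246
Huffman total = 30 + 51 + 64 + 94 + 152 + 246 = 637 bits.
Saving = 738 − 637 = 101 bits.

101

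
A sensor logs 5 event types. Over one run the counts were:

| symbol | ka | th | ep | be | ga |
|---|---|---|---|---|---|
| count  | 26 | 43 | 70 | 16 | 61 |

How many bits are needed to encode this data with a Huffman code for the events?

Greedily combine the two least-frequent nodes:
be(16) + ka(26) → 42
42 + th(43) → 85
ga(61) + ep(70) → 131
85 + 131 → 216
Total encoded bits = sum of merged weights = 42 + 85 + 131 + 216 = 474.

474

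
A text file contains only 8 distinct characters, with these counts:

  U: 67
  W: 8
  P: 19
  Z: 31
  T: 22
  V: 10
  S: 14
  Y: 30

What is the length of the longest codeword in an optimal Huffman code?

4

Merge the two lowest-weight nodes at each step:
merge W(8) and V(10): 18
merge S(14) and 18: 32
merge P(19) and T(22): 41
merge Y(30) and Z(31): 61
merge 32 and 41: 73
merge 61 and U(67): 128
merge 73 and 128: 201
Maximum depth reached is 4.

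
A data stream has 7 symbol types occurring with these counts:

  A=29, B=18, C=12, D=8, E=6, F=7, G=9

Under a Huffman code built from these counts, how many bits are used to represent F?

4

Huffman merges, smallest pair first:
E(6) + F(7) → 13
D(8) + G(9) → 17
C(12) + 13 → 25
17 + B(18) → 35
25 + A(29) → 54
35 + 54 → 89
F's leaf is at depth 4, giving a 4-bit codeword.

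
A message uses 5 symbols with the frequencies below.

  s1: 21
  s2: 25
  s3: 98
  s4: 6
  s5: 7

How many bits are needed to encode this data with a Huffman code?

Merge the two smallest weights repeatedly:
merge s4(6) and s5(7): 13
merge 13 and s1(21): 34
merge s2(25) and 34: 59
merge 59 and s3(98): 157
The encoded length is the sum of every internal node's weight: 13 + 34 + 59 + 157 = 263 bits.

263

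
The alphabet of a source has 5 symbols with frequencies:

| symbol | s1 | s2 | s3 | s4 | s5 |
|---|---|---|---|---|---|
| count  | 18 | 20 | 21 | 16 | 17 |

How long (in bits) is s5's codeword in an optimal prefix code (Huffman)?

Repeatedly merge the two smallest:
merge s4(16) and s5(17): 33
merge s1(18) and s2(20): 38
merge s3(21) and 33: 54
merge 38 and 54: 92
s5's leaf is at depth 3, giving a 3-bit codeword.

3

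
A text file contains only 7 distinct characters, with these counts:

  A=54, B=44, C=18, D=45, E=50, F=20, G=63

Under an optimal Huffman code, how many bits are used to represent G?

2

Huffman merges, smallest pair first:
C(18) + F(20) → 38
38 + B(44) → 82
D(45) + E(50) → 95
A(54) + G(63) → 117
82 + 95 → 177
117 + 177 → 294
G's leaf is at depth 2, giving a 2-bit codeword.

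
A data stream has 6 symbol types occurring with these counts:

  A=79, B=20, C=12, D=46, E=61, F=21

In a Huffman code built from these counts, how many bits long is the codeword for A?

2

Repeatedly merge the two smallest:
C(12) + B(20) → 32
F(21) + 32 → 53
D(46) + 53 → 99
E(61) + A(79) → 140
99 + 140 → 239
The subtree containing A is merged 2 times, so code length = 2.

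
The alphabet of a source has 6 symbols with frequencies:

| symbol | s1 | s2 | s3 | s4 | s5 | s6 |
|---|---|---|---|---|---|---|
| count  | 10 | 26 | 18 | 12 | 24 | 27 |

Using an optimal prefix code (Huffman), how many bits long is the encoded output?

Greedily combine the two least-frequent nodes:
combine s1(10), s4(12) → 22
combine s3(18), 22 → 40
combine s5(24), s2(26) → 50
combine s6(27), 40 → 67
combine 50, 67 → 117
Total encoded bits = sum of merged weights = 22 + 40 + 50 + 67 + 117 = 296.

296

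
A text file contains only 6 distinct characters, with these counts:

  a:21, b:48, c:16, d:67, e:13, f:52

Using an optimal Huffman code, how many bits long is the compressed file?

Greedily combine the two least-frequent nodes:
e(13) + c(16) → 29
a(21) + 29 → 50
b(48) + 50 → 98
f(52) + d(67) → 119
98 + 119 → 217
Each symbol's bit-cost is frequency × depth; summing gives 513 bits (equivalently 29 + 50 + 98 + 119 + 217).

513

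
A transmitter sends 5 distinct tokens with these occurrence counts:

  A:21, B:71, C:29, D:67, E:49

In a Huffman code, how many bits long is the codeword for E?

2

Huffman merges, smallest pair first:
A(21) + C(29) → 50
E(49) + 50 → 99
D(67) + B(71) → 138
99 + 138 → 237
E's leaf is at depth 2, giving a 2-bit codeword.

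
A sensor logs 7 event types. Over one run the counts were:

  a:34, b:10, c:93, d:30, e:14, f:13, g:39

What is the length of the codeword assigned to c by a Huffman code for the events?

1

Build the tree from the bottom:
combine b(10), f(13) → 23
combine e(14), 23 → 37
combine d(30), a(34) → 64
combine 37, g(39) → 76
combine 64, 76 → 140
combine c(93), 140 → 233
c is merged only at the final step, so code length = 1.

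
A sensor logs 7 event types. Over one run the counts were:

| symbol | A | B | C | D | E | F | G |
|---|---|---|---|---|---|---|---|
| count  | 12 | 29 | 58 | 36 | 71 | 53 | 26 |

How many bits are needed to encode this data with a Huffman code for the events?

764

Merge the two smallest weights repeatedly:
merge A(12) and G(26): 38
merge B(29) and D(36): 65
merge 38 and F(53): 91
merge C(58) and 65: 123
merge E(71) and 91: 162
merge 123 and 162: 285
Total encoded bits = sum of merged weights = 38 + 65 + 91 + 123 + 162 + 285 = 764.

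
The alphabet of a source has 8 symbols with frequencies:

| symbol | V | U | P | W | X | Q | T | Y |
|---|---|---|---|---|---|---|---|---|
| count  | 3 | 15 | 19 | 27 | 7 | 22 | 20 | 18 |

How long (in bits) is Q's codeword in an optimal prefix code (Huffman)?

Build the tree from the bottom:
combine V(3), X(7) → 10
combine 10, U(15) → 25
combine Y(18), P(19) → 37
combine T(20), Q(22) → 42
combine 25, W(27) → 52
combine 37, 42 → 79
combine 52, 79 → 131
The subtree containing Q is merged 3 times, so code length = 3.

3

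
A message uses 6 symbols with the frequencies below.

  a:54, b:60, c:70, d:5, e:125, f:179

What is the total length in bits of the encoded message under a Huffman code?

Greedily combine the two least-frequent nodes:
combine d(5), a(54) → 59
combine 59, b(60) → 119
combine c(70), 119 → 189
combine e(125), f(179) → 304
combine 189, 304 → 493
Total encoded bits = sum of merged weights = 59 + 119 + 189 + 304 + 493 = 1164.

1164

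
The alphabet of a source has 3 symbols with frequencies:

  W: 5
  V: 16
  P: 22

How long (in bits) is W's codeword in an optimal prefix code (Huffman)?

2

Repeatedly merge the two smallest:
merge W(5) and V(16): 21
merge 21 and P(22): 43
W sits 2 levels below the root, so its codeword is 2 bits.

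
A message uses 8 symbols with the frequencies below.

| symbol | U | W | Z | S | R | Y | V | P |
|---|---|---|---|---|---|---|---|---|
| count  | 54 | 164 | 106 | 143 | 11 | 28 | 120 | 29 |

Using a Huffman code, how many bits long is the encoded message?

1765

Greedily combine the two least-frequent nodes:
combine R(11), Y(28) → 39
combine P(29), 39 → 68
combine U(54), 68 → 122
combine Z(106), V(120) → 226
combine 122, S(143) → 265
combine W(164), 226 → 390
combine 265, 390 → 655
Total encoded bits = sum of merged weights = 39 + 68 + 122 + 226 + 265 + 390 + 655 = 1765.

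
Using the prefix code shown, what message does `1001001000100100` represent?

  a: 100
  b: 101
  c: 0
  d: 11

aaacaa

Read left to right; each codeword is recognised as soon as it completes (prefix code):
  100→a | 100→a | 100→a | 0→c | 100→a | 100→a
Decoded message: aaacaa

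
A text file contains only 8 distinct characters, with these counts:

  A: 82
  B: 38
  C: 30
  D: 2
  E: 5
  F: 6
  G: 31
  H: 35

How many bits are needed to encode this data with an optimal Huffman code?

586

Greedily combine the two least-frequent nodes:
D(2) + E(5) → 7
F(6) + 7 → 13
13 + C(30) → 43
G(31) + H(35) → 66
B(38) + 43 → 81
66 + 81 → 147
A(82) + 147 → 229
Total encoded bits = sum of merged weights = 7 + 13 + 43 + 66 + 81 + 147 + 229 = 586.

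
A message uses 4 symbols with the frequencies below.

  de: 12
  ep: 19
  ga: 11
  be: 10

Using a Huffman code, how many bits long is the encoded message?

Merge the two smallest weights repeatedly:
be(10) + ga(11) → 21
de(12) + ep(19) → 31
21 + 31 → 52
Total encoded bits = sum of merged weights = 21 + 31 + 52 = 104.

104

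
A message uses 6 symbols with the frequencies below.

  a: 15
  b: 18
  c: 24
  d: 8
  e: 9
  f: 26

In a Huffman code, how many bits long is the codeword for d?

4

Repeatedly merge the two smallest:
d(8) + e(9) → 17
a(15) + 17 → 32
b(18) + c(24) → 42
f(26) + 32 → 58
42 + 58 → 100
d sits 4 levels below the root, so its codeword is 4 bits.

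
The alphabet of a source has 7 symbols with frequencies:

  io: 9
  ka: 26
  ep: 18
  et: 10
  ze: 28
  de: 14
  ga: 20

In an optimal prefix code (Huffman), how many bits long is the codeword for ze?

Build the tree from the bottom:
merge io(9) and et(10): 19
merge de(14) and ep(18): 32
merge 19 and ga(20): 39
merge ka(26) and ze(28): 54
merge 32 and 39: 71
merge 54 and 71: 125
ze's leaf is at depth 2, giving a 2-bit codeword.

2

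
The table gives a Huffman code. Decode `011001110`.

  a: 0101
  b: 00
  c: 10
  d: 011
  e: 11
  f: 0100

dbec

Read left to right; each codeword is recognised as soon as it completes (prefix code):
  011→d | 00→b | 11→e | 10→c
Decoded message: dbec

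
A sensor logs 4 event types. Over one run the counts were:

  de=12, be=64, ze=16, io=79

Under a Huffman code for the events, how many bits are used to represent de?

3

Build the tree from the bottom:
merge de(12) and ze(16): 28
merge 28 and be(64): 92
merge io(79) and 92: 171
The subtree containing de is merged 3 times, so code length = 3.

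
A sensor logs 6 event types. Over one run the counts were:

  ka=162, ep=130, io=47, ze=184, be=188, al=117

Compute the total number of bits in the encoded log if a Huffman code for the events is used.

2112

Greedily combine the two least-frequent nodes:
merge io(47) and al(117): 164
merge ep(130) and ka(162): 292
merge 164 and ze(184): 348
merge be(188) and 292: 480
merge 348 and 480: 828
Total encoded bits = sum of merged weights = 164 + 292 + 348 + 480 + 828 = 2112.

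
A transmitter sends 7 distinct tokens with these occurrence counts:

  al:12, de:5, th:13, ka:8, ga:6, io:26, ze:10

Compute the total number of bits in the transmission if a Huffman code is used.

Merge the two smallest weights repeatedly:
merge de(5) and ga(6): 11
merge ka(8) and ze(10): 18
merge 11 and al(12): 23
merge th(13) and 18: 31
merge 23 and io(26): 49
merge 31 and 49: 80
Total encoded bits = sum of merged weights = 11 + 18 + 23 + 31 + 49 + 80 = 212.

212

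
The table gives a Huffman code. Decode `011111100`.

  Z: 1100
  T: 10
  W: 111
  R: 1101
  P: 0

PWWPP

Read left to right; each codeword is recognised as soon as it completes (prefix code):
  0→P | 111→W | 111→W | 0→P | 0→P
Decoded message: PWWPP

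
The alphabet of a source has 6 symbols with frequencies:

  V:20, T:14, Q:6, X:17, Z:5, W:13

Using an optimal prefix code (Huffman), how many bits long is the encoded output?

Greedily combine the two least-frequent nodes:
merge Z(5) and Q(6): 11
merge 11 and W(13): 24
merge T(14) and X(17): 31
merge V(20) and 24: 44
merge 31 and 44: 75
Total encoded bits = sum of merged weights = 11 + 24 + 31 + 44 + 75 = 185.

185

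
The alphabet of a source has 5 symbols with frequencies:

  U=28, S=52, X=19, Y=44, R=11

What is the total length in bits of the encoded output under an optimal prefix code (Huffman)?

Greedily combine the two least-frequent nodes:
combine R(11), X(19) → 30
combine U(28), 30 → 58
combine Y(44), S(52) → 96
combine 58, 96 → 154
Total encoded bits = sum of merged weights = 30 + 58 + 96 + 154 = 338.

338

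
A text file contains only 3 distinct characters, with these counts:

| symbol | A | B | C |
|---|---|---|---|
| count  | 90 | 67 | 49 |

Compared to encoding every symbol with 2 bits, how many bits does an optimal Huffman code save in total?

90

Fixed-length: 2 bits × 206 symbols = 412 bits.
Huffman merges:
merge C(49) and B(67): 116
merge A(90) and 116: 206
Huffman total = 116 + 206 = 322 bits.
Saving = 412 − 322 = 90 bits.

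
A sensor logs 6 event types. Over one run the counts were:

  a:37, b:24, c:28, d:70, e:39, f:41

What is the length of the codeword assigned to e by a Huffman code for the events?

Repeatedly merge the two smallest:
b(24) + c(28) → 52
a(37) + e(39) → 76
f(41) + 52 → 93
d(70) + 76 → 146
93 + 146 → 239
e's leaf is at depth 3, giving a 3-bit codeword.

3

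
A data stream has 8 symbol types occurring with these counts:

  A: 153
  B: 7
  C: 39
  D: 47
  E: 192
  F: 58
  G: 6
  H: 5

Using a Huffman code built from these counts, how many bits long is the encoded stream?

Greedily combine the two least-frequent nodes:
combine H(5), G(6) → 11
combine B(7), 11 → 18
combine 18, C(39) → 57
combine D(47), 57 → 104
combine F(58), 104 → 162
combine A(153), 162 → 315
combine E(192), 315 → 507
Total encoded bits = sum of merged weights = 11 + 18 + 57 + 104 + 162 + 315 + 507 = 1174.

1174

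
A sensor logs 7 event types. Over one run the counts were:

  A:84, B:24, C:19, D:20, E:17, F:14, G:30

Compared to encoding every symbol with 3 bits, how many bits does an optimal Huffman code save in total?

Fixed-length: 3 bits × 208 symbols = 624 bits.
Huffman merges:
F(14) + E(17) → 31
C(19) + D(20) → 39
B(24) + G(30) → 54
31 + 39 → 70
54 + 70 → 124
A(84) + 124 → 208
Huffman total = 31 + 39 + 54 + 70 + 124 + 208 = 526 bits.
Saving = 624 − 526 = 98 bits.

98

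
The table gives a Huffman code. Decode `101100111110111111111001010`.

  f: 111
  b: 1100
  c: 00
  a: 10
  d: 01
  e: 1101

abfeffbaa

Read left to right; each codeword is recognised as soon as it completes (prefix code):
  10→a | 1100→b | 111→f | 1101→e | 111→f | 111→f | 1100→b | 10→a | 10→a
Decoded message: abfeffbaa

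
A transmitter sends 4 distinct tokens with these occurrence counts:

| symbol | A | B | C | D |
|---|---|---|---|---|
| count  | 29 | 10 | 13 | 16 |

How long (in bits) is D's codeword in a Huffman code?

2

Huffman merges, smallest pair first:
B(10) + C(13) → 23
D(16) + 23 → 39
A(29) + 39 → 68
D sits 2 levels below the root, so its codeword is 2 bits.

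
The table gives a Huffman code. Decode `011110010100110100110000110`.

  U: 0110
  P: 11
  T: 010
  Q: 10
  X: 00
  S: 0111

Read left to right; each codeword is recognised as soon as it completes (prefix code):
  0111→S | 10→Q | 010→T | 10→Q | 0110→U | 10→Q | 0110→U | 00→X | 0110→U
Decoded message: SQTQUQUXU

SQTQUQUXU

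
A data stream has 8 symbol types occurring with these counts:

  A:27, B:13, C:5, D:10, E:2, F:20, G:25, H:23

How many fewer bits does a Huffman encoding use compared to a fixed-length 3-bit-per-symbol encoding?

28

Fixed-length: 3 bits × 125 symbols = 375 bits.
Huffman merges:
merge E(2) and C(5): 7
merge 7 and D(10): 17
merge B(13) and 17: 30
merge F(20) and H(23): 43
merge G(25) and A(27): 52
merge 30 and 43: 73
merge 52 and 73: 125
Huffman total = 7 + 17 + 30 + 43 + 52 + 73 + 125 = 347 bits.
Saving = 375 − 347 = 28 bits.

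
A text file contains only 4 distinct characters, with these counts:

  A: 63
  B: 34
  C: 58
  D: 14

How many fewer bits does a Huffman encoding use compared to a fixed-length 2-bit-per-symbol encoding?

15

Fixed-length: 2 bits × 169 symbols = 338 bits.
Huffman merges:
merge D(14) and B(34): 48
merge 48 and C(58): 106
merge A(63) and 106: 169
Huffman total = 48 + 106 + 169 = 323 bits.
Saving = 338 − 323 = 15 bits.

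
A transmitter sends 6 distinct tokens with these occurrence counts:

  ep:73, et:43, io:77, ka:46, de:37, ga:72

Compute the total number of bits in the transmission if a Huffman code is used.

Build the Huffman tree bottom-up:
de(37) + et(43) → 80
ka(46) + ga(72) → 118
ep(73) + io(77) → 150
80 + 118 → 198
150 + 198 → 348
The encoded length is the sum of every internal node's weight: 80 + 118 + 150 + 198 + 348 = 894 bits.

894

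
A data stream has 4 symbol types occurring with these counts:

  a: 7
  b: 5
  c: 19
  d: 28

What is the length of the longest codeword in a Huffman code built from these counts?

3

Merge the two lowest-weight nodes at each step:
combine b(5), a(7) → 12
combine 12, c(19) → 31
combine d(28), 31 → 59
Maximum depth reached is 3.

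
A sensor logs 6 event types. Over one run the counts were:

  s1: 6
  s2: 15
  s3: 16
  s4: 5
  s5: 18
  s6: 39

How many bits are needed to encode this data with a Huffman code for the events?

230

Greedily combine the two least-frequent nodes:
merge s4(5) and s1(6): 11
merge 11 and s2(15): 26
merge s3(16) and s5(18): 34
merge 26 and 34: 60
merge s6(39) and 60: 99
Total encoded bits = sum of merged weights = 11 + 26 + 34 + 60 + 99 = 230.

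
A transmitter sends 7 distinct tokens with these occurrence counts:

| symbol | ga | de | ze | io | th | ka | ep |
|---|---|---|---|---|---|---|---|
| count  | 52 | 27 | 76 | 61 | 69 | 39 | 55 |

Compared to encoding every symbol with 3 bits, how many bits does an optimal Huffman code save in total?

Fixed-length: 3 bits × 379 symbols = 1137 bits.
Huffman merges:
combine de(27), ka(39) → 66
combine ga(52), ep(55) → 107
combine io(61), 66 → 127
combine th(69), ze(76) → 145
combine 107, 127 → 234
combine 145, 234 → 379
Huffman total = 66 + 107 + 127 + 145 + 234 + 379 = 1058 bits.
Saving = 1137 − 1058 = 79 bits.

79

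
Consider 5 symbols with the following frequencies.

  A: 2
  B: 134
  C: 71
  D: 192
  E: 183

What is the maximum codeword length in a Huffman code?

Merge the two lowest-weight nodes at each step:
merge A(2) and C(71): 73
merge 73 and B(134): 207
merge E(183) and D(192): 375
merge 207 and 375: 582
Maximum depth reached is 3.

3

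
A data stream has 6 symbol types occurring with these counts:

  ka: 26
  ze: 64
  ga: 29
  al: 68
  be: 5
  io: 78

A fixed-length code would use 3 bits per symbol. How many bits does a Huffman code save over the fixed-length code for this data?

179

Fixed-length: 3 bits × 270 symbols = 810 bits.
Huffman merges:
be(5) + ka(26) → 31
ga(29) + 31 → 60
60 + ze(64) → 124
al(68) + io(78) → 146
124 + 146 → 270
Huffman total = 31 + 60 + 124 + 146 + 270 = 631 bits.
Saving = 810 − 631 = 179 bits.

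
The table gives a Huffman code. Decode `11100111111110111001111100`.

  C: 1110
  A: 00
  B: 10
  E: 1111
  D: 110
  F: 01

Read left to right; each codeword is recognised as soon as it completes (prefix code):
  1110→C | 01→F | 1111→E | 1110→C | 1110→C | 01→F | 1111→E | 00→A
Decoded message: CFECCFEA

CFECCFEA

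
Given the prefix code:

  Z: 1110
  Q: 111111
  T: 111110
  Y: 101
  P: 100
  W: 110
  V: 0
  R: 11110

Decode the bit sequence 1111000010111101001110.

RVVVYZPZ

Read left to right; each codeword is recognised as soon as it completes (prefix code):
  11110→R | 0→V | 0→V | 0→V | 101→Y | 1110→Z | 100→P | 1110→Z
Decoded message: RVVVYZPZ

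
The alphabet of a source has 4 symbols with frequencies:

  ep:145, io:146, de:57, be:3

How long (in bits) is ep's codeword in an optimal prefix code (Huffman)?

2

Build the tree from the bottom:
merge be(3) and de(57): 60
merge 60 and ep(145): 205
merge io(146) and 205: 351
ep's leaf is at depth 2, giving a 2-bit codeword.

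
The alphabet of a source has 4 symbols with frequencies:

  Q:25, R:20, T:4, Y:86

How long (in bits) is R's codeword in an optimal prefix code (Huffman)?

Huffman merges, smallest pair first:
combine T(4), R(20) → 24
combine 24, Q(25) → 49
combine 49, Y(86) → 135
The subtree containing R is merged 3 times, so code length = 3.

3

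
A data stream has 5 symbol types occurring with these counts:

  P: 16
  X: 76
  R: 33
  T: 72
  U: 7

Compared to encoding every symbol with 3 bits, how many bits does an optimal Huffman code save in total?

Fixed-length: 3 bits × 204 symbols = 612 bits.
Huffman merges:
U(7) + P(16) → 23
23 + R(33) → 56
56 + T(72) → 128
X(76) + 128 → 204
Huffman total = 23 + 56 + 128 + 204 = 411 bits.
Saving = 612 − 411 = 201 bits.

201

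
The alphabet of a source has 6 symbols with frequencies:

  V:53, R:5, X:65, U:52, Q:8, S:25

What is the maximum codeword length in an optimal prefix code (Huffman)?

Merge the two lowest-weight nodes at each step:
merge R(5) and Q(8): 13
merge 13 and S(25): 38
merge 38 and U(52): 90
merge V(53) and X(65): 118
merge 90 and 118: 208
The rarest symbols sit at the bottom; the longest codeword is 4 bits.

4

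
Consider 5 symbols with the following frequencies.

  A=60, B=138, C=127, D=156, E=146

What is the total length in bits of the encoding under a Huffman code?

1441

Build the Huffman tree bottom-up:
A(60) + C(127) → 187
B(138) + E(146) → 284
D(156) + 187 → 343
284 + 343 → 627
Each symbol's bit-cost is frequency × depth; summing gives 1441 bits (equivalently 187 + 284 + 343 + 627).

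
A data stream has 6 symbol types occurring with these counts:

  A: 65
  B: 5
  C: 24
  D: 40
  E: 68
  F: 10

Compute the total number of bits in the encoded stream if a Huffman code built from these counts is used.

Greedily combine the two least-frequent nodes:
B(5) + F(10) → 15
15 + C(24) → 39
39 + D(40) → 79
A(65) + E(68) → 133
79 + 133 → 212
Each symbol's bit-cost is frequency × depth; summing gives 478 bits (equivalently 15 + 39 + 79 + 133 + 212).

478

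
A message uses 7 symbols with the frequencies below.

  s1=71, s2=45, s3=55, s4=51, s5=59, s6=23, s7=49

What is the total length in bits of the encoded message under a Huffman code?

988

Merge the two smallest weights repeatedly:
s6(23) + s2(45) → 68
s7(49) + s4(51) → 100
s3(55) + s5(59) → 114
68 + s1(71) → 139
100 + 114 → 214
139 + 214 → 353
Total encoded bits = sum of merged weights = 68 + 100 + 114 + 139 + 214 + 353 = 988.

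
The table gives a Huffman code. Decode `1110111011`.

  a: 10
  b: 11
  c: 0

babab

Read left to right; each codeword is recognised as soon as it completes (prefix code):
  11→b | 10→a | 11→b | 10→a | 11→b
Decoded message: babab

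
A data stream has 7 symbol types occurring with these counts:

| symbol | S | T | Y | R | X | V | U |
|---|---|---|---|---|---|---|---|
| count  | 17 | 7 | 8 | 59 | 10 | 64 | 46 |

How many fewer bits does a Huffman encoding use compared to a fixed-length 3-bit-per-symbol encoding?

129

Fixed-length: 3 bits × 211 symbols = 633 bits.
Huffman merges:
combine T(7), Y(8) → 15
combine X(10), 15 → 25
combine S(17), 25 → 42
combine 42, U(46) → 88
combine R(59), V(64) → 123
combine 88, 123 → 211
Huffman total = 15 + 25 + 42 + 88 + 123 + 211 = 504 bits.
Saving = 633 − 504 = 129 bits.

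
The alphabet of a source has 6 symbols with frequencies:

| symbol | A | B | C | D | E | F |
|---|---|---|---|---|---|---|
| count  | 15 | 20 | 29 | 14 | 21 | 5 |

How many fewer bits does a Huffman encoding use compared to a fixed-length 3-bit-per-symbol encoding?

51

Fixed-length: 3 bits × 104 symbols = 312 bits.
Huffman merges:
F(5) + D(14) → 19
A(15) + 19 → 34
B(20) + E(21) → 41
C(29) + 34 → 63
41 + 63 → 104
Huffman total = 19 + 34 + 41 + 63 + 104 = 261 bits.
Saving = 312 − 261 = 51 bits.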